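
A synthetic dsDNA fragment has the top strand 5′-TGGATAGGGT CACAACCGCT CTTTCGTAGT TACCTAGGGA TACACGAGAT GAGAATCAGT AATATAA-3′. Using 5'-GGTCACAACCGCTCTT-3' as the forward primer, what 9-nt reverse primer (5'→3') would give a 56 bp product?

5'-ATTACTGAT-3'

The forward primer binds at positions 8–23, so a 56 bp product ends at position 8 + 56 − 1 = 63.
The reverse primer anneals to the top strand over positions 55–63, i.e. to ATCAGTAAT.
Its sequence written 5'→3' is the reverse complement: ATTACTGAT.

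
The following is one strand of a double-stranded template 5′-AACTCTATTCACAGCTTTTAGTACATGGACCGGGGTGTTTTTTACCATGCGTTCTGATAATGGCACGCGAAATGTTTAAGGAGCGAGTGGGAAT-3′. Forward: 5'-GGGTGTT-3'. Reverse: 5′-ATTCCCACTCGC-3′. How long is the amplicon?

62 bp

The forward primer matches the template at positions 33–39.
Taking the reverse complement of ATTCCCACTCGC gives GCGAGTGGGAAT, found at positions 83–94 on the template; the primer anneals here to the top strand with its 3' end pointing upstream.
The product runs from position 33 to position 94, so its length is 94 − 33 + 1 = 62 bp.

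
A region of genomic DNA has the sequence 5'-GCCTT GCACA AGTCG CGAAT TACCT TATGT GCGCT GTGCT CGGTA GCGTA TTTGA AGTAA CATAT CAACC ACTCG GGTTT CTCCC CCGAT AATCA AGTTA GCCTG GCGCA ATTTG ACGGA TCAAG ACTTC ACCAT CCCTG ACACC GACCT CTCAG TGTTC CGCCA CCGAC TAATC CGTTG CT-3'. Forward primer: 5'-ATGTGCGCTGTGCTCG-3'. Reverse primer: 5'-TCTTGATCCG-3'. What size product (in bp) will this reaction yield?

The forward primer matches the template at positions 27–42.
The reverse primer's reverse complement is CGGATCAAGA, which matches the template at positions 117–126.
Product length = (reverse-primer end) − (forward-primer start) + 1 = 126 − 27 + 1 = 100 bp.

100 bp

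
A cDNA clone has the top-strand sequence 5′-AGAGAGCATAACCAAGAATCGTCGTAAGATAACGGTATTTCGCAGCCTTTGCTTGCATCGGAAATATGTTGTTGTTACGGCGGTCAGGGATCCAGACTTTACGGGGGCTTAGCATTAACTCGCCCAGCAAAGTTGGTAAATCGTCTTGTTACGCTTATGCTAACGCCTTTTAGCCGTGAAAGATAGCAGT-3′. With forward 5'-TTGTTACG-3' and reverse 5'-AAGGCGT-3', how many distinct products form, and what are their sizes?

Two products: 98 bp, 24 bp

The forward primer TTGTTACG matches the top strand at positions 72–79, 146–153.
The reverse primer's reverse complement is ACGCCTT, matching at positions 163–169.
Each forward site pairs with the reverse site to give a product ending at position 169: sizes 98, 24 bp.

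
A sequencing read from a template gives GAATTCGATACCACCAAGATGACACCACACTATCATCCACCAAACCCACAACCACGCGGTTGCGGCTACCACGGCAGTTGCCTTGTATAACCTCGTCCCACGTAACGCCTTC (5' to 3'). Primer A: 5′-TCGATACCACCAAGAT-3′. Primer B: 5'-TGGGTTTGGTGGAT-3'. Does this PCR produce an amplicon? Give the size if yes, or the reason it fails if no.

Primer A (TCGATACCACCAAGAT) matches the top strand at positions 5–20; it acts as a forward primer.
Primer B's reverse complement is ATCCACCAAACCCA, matching the top strand at positions 35–48; it acts as a reverse primer.
The 3' ends face each other across positions 5–48, giving a 44 bp product.

Yes — a 44 bp product.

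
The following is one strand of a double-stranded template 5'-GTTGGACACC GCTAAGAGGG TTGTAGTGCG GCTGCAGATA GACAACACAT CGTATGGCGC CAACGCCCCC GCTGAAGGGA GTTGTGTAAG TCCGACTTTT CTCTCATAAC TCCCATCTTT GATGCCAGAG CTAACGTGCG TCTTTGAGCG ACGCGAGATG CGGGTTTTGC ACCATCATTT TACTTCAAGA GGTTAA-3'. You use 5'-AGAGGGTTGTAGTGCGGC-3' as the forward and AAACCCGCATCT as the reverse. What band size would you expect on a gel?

153 bp

The forward primer matches the template at positions 15–32.
The reverse primer's reverse complement is AGATGCGGGTTT, which matches the template at positions 156–167.
Product length = (reverse-primer end) − (forward-primer start) + 1 = 167 − 15 + 1 = 153 bp.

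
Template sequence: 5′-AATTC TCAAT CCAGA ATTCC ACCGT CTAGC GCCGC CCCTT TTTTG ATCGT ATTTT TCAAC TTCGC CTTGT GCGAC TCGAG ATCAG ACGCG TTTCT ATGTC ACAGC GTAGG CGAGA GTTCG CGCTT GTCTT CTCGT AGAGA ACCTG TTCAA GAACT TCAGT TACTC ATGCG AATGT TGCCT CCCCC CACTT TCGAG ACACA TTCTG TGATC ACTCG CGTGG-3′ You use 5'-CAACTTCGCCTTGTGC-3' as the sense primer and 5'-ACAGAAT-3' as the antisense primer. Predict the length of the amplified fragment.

150 bp

The forward primer matches the template at positions 57–72.
Taking the reverse complement of ACAGAAT gives ATTCTGT, found at positions 200–206 on the template; the primer anneals here to the top strand with its 3' end pointing upstream.
Amplicon spans positions 57–206: 150 bp.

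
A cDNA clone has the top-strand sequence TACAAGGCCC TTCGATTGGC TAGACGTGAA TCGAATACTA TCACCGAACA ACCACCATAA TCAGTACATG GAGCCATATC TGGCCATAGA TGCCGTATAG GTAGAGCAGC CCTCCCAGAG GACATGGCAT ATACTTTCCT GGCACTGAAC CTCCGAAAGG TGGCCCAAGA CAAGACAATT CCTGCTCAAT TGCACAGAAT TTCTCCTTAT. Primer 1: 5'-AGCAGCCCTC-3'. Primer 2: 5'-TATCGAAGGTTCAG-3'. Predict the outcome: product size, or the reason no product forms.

No product — primer 2 has no binding site in the template.

Primer 2 (TATCGAAGGTTCAG) does not match the top strand, and its reverse complement CTGAACCTTCGATA does not match either.
With no annealing site for primer 2, no amplification occurs.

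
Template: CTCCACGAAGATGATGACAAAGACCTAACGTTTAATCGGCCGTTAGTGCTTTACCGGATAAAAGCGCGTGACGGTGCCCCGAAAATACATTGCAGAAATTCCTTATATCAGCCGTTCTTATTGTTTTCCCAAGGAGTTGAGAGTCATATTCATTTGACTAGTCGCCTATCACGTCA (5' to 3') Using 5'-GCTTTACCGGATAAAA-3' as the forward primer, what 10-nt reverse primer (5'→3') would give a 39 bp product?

The forward primer binds at positions 48–63, so a 39 bp product ends at position 48 + 39 − 1 = 86.
The reverse primer anneals to the top strand over positions 77–86, i.e. to CCCCGAAAAT.
Its sequence written 5'→3' is the reverse complement: ATTTTCGGGG.

5'-ATTTTCGGGG-3'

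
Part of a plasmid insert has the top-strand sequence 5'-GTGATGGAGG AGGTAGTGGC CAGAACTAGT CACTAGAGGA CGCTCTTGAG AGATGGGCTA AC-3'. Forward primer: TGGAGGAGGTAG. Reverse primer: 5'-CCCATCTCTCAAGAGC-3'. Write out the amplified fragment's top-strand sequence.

5'-TGGAGGAGGTAGTGGCCAGAACTAGTCACTAGAGGACGCTCTTGAGAGATGGG-3'

Scanning the template, TGGAGGAGGTAG occurs at positions 5–16; this primer anneals to the bottom strand there with its 3' end pointing downstream.
Reverse complement of the reverse primer: GCTCTTGAGAGATGGG. This occurs on the top strand at positions 42–57.
The product is the template from position 5 through 57 (53 bp).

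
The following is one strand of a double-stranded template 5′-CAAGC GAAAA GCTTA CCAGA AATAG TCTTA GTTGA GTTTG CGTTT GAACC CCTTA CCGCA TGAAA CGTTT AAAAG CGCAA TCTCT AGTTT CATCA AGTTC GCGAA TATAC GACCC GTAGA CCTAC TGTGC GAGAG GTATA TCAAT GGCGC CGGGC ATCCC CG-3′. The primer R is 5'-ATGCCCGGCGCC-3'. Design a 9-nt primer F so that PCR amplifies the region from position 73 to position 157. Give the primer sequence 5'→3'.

5'-AAGCGCAAT-3'

The reverse primer's reverse complement GGCGCCGGGCAT matches the template at positions 146–157; the product starts at position 73.
The forward primer is identical to the top strand over positions 73–81: AAGCGCAAT.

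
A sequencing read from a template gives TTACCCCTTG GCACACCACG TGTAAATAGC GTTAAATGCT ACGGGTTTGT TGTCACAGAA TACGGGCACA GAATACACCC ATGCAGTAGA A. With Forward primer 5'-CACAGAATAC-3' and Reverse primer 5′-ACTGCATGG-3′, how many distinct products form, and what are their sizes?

Two products: 34 bp, 21 bp

The forward primer CACAGAATAC matches the top strand at positions 54–63, 67–76.
The reverse primer's reverse complement is CCATGCAGT, matching at positions 79–87.
Each forward site pairs with the reverse site to give a product ending at position 87: sizes 34, 21 bp.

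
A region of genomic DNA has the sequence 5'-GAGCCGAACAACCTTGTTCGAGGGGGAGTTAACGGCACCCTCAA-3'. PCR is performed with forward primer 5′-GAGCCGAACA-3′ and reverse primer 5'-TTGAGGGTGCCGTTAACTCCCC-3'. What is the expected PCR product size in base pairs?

44 bp

Scanning the template, GAGCCGAACA occurs at positions 1–10; this primer anneals to the bottom strand there with its 3' end pointing downstream.
The reverse primer's reverse complement is GGGGAGTTAACGGCACCCTCAA, which matches the template at positions 23–44.
Amplicon spans positions 1–44: 44 bp.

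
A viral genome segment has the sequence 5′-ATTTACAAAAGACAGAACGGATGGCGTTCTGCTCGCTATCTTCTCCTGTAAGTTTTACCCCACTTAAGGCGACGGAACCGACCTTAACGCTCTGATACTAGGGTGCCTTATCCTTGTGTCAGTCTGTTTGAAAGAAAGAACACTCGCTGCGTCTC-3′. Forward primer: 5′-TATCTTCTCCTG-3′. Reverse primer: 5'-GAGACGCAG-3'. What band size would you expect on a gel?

119 bp

Forward primer TATCTTCTCCTG is found on the top strand at positions 37–48.
Reverse complement of the reverse primer: CTGCGTCTC. This occurs on the top strand at positions 147–155.
Product length = (reverse-primer end) − (forward-primer start) + 1 = 155 − 37 + 1 = 119 bp.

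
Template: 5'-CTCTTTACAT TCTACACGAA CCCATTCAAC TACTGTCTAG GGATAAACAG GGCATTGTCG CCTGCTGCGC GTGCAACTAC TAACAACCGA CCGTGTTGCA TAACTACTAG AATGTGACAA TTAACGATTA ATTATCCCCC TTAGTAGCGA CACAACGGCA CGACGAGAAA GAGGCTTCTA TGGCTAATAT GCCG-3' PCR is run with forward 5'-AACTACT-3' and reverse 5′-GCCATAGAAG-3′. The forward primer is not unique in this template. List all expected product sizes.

157 bp, 110 bp, 83 bp

The forward primer AACTACT matches the top strand at positions 28–34, 75–81, 102–108.
The reverse primer's reverse complement is CTTCTATGGC, matching at positions 175–184.
Each forward site pairs with the reverse site to give a product ending at position 184: sizes 157, 110, 83 bp.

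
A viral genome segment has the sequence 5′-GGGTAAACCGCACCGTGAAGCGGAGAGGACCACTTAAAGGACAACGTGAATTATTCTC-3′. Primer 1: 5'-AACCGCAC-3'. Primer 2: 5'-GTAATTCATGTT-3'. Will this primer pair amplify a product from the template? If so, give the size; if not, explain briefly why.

No product — primer 2 has no binding site in the template.

Primer 2 (GTAATTCATGTT) does not match the top strand, and its reverse complement AACATGAATTAC does not match either.
With no annealing site for primer 2, no amplification occurs.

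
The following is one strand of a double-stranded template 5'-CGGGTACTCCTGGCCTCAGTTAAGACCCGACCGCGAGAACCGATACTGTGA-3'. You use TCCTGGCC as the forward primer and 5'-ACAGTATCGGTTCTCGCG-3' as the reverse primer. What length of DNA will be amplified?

Forward primer TCCTGGCC is found on the top strand at positions 8–15.
Reverse complement of the reverse primer: CGCGAGAACCGATACTGT. This occurs on the top strand at positions 32–49.
Product length = (reverse-primer end) − (forward-primer start) + 1 = 49 − 8 + 1 = 42 bp.

42 bp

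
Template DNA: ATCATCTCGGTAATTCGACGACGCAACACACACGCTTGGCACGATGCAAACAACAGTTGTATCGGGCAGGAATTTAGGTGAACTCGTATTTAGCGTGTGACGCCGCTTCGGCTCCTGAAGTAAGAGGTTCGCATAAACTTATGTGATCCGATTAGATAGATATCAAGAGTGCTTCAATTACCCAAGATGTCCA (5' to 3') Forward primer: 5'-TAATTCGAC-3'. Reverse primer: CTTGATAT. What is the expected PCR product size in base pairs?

157 bp

Forward primer TAATTCGAC is found on the top strand at positions 11–19.
The reverse primer's reverse complement is ATATCAAG, which matches the template at positions 160–167.
Amplicon spans positions 11–167: 157 bp.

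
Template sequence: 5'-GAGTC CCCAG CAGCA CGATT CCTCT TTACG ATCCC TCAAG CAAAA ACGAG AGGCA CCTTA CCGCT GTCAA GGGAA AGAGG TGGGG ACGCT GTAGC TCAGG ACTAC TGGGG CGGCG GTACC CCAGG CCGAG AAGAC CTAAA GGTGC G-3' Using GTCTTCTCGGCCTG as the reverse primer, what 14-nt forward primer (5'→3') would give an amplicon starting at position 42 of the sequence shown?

5'-AAAAACGAGAGGCA-3'

The reverse primer's reverse complement CAGGCCGAGAAGAC matches the template at positions 122–135; the product starts at position 42.
The forward primer is identical to the top strand over positions 42–55: AAAAACGAGAGGCA.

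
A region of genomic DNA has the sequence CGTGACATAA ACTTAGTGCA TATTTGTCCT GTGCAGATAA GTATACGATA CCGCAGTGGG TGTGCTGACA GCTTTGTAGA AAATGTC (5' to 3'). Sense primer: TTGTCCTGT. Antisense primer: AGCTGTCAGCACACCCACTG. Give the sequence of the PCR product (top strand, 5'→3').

The forward primer matches the template at positions 24–32.
The reverse primer's reverse complement is CAGTGGGTGTGCTGACAGCT, which matches the template at positions 54–73.
The product is the template from position 24 through 73 (50 bp).

5'-TTGTCCTGTGCAGATAAGTATACGATACCGCAGTGGGTGTGCTGACAGCT-3'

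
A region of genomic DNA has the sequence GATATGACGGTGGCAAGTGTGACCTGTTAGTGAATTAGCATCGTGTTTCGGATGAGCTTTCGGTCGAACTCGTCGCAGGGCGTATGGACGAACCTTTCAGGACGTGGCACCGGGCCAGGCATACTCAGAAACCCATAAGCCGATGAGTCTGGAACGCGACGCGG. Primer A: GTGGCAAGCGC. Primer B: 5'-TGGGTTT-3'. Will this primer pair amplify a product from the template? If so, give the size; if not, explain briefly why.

Primer A (GTGGCAAGCGC) does not match the top strand, and its reverse complement GCGCTTGCCAC does not match either.
With no annealing site for primer A, no amplification occurs.

No product — primer A has no binding site in the template.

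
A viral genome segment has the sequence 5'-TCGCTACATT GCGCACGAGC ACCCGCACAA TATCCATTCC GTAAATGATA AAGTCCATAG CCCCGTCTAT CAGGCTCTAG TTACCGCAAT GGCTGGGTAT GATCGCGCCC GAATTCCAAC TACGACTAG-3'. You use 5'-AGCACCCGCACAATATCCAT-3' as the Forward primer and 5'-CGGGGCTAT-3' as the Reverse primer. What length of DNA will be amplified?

48 bp

Forward primer AGCACCCGCACAATATCCAT is found on the top strand at positions 18–37.
Taking the reverse complement of CGGGGCTAT gives ATAGCCCCG, found at positions 57–65 on the template; the primer anneals here to the top strand with its 3' end pointing upstream.
Product length = (reverse-primer end) − (forward-primer start) + 1 = 65 − 18 + 1 = 48 bp.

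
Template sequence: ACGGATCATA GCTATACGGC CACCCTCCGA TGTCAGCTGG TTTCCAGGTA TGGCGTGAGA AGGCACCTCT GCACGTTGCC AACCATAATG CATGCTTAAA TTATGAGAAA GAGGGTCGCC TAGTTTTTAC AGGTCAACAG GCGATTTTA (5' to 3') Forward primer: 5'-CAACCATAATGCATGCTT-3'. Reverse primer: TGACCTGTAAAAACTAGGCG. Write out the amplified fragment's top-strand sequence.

The forward primer matches the template at positions 80–97.
Reverse complement of the reverse primer: CGCCTAGTTTTTACAGGTCA. This occurs on the top strand at positions 117–136.
The product is the template from position 80 through 136 (57 bp).

5'-CAACCATAATGCATGCTTAAATTATGAGAAAGAGGGTCGCCTAGTTTTTACAGGTCA-3'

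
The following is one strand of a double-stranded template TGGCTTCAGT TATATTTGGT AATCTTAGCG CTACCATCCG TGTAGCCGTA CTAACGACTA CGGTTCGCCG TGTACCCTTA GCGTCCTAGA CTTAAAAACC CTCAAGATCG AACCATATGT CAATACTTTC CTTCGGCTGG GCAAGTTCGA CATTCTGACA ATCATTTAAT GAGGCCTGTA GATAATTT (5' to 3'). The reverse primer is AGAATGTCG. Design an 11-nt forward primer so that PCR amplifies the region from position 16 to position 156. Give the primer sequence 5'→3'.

The reverse primer's reverse complement CGACATTCT matches the template at positions 148–156; the product starts at position 16.
The forward primer is identical to the top strand over positions 16–26: TTGGTAATCTT.

5'-TTGGTAATCTT-3'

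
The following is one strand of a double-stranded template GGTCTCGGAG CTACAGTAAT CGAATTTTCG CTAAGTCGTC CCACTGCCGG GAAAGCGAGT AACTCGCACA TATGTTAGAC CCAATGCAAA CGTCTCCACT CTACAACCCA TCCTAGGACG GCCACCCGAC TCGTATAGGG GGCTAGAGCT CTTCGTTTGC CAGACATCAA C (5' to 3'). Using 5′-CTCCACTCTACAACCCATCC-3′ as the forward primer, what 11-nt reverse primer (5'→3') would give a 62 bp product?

The forward primer binds at positions 94–113, so a 62 bp product ends at position 94 + 62 − 1 = 155.
The reverse primer anneals to the top strand over positions 145–155, i.e. to AGAGCTCTTCG.
Its sequence written 5'→3' is the reverse complement: CGAAGAGCTCT.

5'-CGAAGAGCTCT-3'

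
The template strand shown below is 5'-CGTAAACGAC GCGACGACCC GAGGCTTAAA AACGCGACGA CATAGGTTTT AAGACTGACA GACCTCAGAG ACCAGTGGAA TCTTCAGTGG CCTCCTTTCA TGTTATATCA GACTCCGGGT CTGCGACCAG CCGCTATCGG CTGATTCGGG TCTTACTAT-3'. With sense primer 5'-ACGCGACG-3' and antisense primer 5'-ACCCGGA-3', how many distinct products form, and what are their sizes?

Two products: 112 bp, 89 bp

The forward primer ACGCGACG matches the top strand at positions 9–16, 32–39.
The reverse primer's reverse complement is TCCGGGT, matching at positions 114–120.
Each forward site pairs with the reverse site to give a product ending at position 120: sizes 112, 89 bp.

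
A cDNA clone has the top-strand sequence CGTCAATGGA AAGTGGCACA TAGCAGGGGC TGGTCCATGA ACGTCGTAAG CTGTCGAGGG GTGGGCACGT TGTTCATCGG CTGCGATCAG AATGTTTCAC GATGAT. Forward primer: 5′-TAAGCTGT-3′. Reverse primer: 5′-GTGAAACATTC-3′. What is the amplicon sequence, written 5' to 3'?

Scanning the template, TAAGCTGT occurs at positions 47–54; this primer anneals to the bottom strand there with its 3' end pointing downstream.
The reverse primer's reverse complement is GAATGTTTCAC, which matches the template at positions 90–100.
The product is the template from position 47 through 100 (54 bp).

5'-TAAGCTGTCGAGGGGTGGGCACGTTGTTCATCGGCTGCGATCAGAATGTTTCAC-3'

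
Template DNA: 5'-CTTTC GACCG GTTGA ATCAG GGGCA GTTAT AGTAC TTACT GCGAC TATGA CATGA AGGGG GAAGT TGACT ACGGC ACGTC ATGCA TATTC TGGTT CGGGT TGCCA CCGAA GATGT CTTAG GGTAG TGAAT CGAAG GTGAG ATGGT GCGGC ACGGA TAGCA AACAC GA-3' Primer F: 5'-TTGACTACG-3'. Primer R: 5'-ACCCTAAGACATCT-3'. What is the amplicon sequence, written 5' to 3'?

5'-TTGACTACGGCACGTCATGCATATTCTGGTTCGGGTTGCCACCGAAGATGTCTTAGGGT-3'

The forward primer matches the template at positions 65–73.
Taking the reverse complement of ACCCTAAGACATCT gives AGATGTCTTAGGGT, found at positions 110–123 on the template; the primer anneals here to the top strand with its 3' end pointing upstream.
The product is the template from position 65 through 123 (59 bp).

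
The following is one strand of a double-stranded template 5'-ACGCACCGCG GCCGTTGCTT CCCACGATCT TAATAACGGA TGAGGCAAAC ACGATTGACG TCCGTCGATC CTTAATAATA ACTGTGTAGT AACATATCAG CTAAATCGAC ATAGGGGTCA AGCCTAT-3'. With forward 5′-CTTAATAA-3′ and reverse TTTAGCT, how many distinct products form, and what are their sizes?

Two products: 77 bp, 35 bp

The forward primer CTTAATAA matches the top strand at positions 29–36, 71–78.
The reverse primer's reverse complement is AGCTAAA, matching at positions 99–105.
Each forward site pairs with the reverse site to give a product ending at position 105: sizes 77, 35 bp.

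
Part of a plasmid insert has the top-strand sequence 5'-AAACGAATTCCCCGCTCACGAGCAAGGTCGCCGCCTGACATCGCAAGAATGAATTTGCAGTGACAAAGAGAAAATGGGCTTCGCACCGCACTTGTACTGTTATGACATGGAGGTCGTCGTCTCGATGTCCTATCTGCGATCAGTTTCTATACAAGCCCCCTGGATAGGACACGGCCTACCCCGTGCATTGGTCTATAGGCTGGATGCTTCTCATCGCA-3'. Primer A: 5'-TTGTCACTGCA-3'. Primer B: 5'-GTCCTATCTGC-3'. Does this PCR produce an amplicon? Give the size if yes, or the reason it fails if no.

No product — the primers' 3' ends point away from each other.

Primer A (TTGTCACTGCA) has reverse complement TGCAGTGACAA, which matches the top strand at positions 56–66; primer A anneals to the top strand there with its 3' end pointing upstream toward position 56.
Primer B (GTCCTATCTGC) matches the top strand directly at positions 127–137; it anneals to the bottom strand with its 3' end pointing downstream toward position 137.
The 3' ends diverge (primer A extends toward position 1, primer B toward position 218), so the primers never converge on a shared product.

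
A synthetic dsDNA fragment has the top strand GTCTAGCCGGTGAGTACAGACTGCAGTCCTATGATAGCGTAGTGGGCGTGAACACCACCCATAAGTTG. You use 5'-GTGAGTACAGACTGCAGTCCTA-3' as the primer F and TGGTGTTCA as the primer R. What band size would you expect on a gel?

The forward primer matches the template at positions 10–31.
The reverse primer's reverse complement is TGAACACCA, which matches the template at positions 49–57.
Product length = (reverse-primer end) − (forward-primer start) + 1 = 57 − 10 + 1 = 48 bp.

48 bp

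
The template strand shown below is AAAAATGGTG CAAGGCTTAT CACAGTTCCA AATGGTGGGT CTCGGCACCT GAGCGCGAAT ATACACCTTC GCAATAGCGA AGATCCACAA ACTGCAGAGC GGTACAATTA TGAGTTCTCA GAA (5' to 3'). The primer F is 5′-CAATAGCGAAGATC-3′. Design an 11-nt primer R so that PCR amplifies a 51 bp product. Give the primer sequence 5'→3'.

The forward primer binds at positions 72–85, so a 51 bp product ends at position 72 + 51 − 1 = 122.
The reverse primer anneals to the top strand over positions 112–122, i.e. to GAGTTCTCAGA.
Its sequence written 5'→3' is the reverse complement: TCTGAGAACTC.

5'-TCTGAGAACTC-3'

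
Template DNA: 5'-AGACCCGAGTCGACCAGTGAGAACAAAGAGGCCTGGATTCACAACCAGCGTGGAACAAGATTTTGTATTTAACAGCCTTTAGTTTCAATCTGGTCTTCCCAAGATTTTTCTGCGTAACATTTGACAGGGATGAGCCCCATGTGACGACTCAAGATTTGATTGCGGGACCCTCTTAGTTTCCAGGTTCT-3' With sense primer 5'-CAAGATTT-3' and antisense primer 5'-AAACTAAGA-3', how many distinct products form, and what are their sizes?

Three products: 124 bp, 80 bp, 30 bp

The forward primer CAAGATTT matches the top strand at positions 56–63, 100–107, 150–157.
The reverse primer's reverse complement is TCTTAGTTT, matching at positions 171–179.
Each forward site pairs with the reverse site to give a product ending at position 179: sizes 124, 80, 30 bp.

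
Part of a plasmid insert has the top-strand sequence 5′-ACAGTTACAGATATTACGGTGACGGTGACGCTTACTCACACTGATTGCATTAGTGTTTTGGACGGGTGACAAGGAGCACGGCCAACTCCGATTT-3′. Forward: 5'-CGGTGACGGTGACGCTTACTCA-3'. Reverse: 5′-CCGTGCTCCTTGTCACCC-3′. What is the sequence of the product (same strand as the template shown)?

5'-CGGTGACGGTGACGCTTACTCACACTGATTGCATTAGTGTTTTGGACGGGTGACAAGGAGCACGG-3'

The forward primer matches the template at positions 17–38.
Reverse complement of the reverse primer: GGGTGACAAGGAGCACGG. This occurs on the top strand at positions 64–81.
The product is the template from position 17 through 81 (65 bp).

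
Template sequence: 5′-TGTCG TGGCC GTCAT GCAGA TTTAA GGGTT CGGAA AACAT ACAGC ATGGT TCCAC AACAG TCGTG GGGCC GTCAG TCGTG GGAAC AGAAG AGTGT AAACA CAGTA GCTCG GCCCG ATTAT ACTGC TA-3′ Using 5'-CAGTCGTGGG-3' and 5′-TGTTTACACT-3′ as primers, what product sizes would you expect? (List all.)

43 bp, 28 bp

The forward primer CAGTCGTGGG matches the top strand at positions 58–67, 73–82.
The reverse primer's reverse complement is AGTGTAAACA, matching at positions 91–100.
Each forward site pairs with the reverse site to give a product ending at position 100: sizes 43, 28 bp.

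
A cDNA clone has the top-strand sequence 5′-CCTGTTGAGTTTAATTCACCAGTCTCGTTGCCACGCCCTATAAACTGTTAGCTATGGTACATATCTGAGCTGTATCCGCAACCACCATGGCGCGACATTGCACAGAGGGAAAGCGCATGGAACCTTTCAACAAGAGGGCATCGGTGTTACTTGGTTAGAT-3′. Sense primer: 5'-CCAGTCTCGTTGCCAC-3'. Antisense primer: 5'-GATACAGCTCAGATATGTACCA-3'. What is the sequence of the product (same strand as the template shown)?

Scanning the template, CCAGTCTCGTTGCCAC occurs at positions 19–34; this primer anneals to the bottom strand there with its 3' end pointing downstream.
The reverse primer's reverse complement is TGGTACATATCTGAGCTGTATC, which matches the template at positions 55–76.
The product is the template from position 19 through 76 (58 bp).

5'-CCAGTCTCGTTGCCACGCCCTATAAACTGTTAGCTATGGTACATATCTGAGCTGTATC-3'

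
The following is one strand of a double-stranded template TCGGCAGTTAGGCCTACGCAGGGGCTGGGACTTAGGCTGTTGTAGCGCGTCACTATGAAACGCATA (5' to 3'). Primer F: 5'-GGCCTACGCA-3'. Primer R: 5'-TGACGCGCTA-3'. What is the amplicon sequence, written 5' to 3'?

5'-GGCCTACGCAGGGGCTGGGACTTAGGCTGTTGTAGCGCGTCA-3'

Forward primer GGCCTACGCA is found on the top strand at positions 11–20.
Reverse complement of the reverse primer: TAGCGCGTCA. This occurs on the top strand at positions 43–52.
The product is the template from position 11 through 52 (42 bp).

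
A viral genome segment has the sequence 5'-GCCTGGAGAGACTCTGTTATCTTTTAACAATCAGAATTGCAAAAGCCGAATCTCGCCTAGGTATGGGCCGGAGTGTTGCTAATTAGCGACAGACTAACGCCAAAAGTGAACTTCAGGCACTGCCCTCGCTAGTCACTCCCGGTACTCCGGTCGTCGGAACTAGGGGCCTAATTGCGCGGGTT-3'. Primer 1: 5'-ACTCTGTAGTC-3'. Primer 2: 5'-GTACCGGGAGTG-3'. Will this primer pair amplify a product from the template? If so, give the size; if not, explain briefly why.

Primer 1 (ACTCTGTAGTC) does not match the top strand, and its reverse complement GACTACAGAGT does not match either.
With no annealing site for primer 1, no amplification occurs.

No product — primer 1 has no binding site in the template.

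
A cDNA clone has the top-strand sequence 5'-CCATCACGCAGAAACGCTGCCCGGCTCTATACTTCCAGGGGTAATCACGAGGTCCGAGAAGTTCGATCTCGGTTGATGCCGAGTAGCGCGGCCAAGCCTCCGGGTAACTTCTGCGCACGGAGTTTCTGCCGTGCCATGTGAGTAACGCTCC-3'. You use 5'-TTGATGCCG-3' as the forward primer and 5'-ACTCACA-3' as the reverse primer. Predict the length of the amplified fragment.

The forward primer matches the template at positions 73–81.
The reverse primer's reverse complement is TGTGAGT, which matches the template at positions 137–143.
The product runs from position 73 to position 143, so its length is 143 − 73 + 1 = 71 bp.

71 bp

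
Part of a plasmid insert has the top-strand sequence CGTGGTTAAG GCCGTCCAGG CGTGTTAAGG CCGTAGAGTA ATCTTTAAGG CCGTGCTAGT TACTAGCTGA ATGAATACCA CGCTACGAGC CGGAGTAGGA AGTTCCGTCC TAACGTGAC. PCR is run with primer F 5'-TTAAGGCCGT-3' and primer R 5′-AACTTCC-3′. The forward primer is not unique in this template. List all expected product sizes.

The forward primer TTAAGGCCGT matches the top strand at positions 6–15, 25–34, 45–54.
The reverse primer's reverse complement is GGAAGTT, matching at positions 98–104.
Each forward site pairs with the reverse site to give a product ending at position 104: sizes 99, 80, 60 bp.

99 bp, 80 bp, 60 bp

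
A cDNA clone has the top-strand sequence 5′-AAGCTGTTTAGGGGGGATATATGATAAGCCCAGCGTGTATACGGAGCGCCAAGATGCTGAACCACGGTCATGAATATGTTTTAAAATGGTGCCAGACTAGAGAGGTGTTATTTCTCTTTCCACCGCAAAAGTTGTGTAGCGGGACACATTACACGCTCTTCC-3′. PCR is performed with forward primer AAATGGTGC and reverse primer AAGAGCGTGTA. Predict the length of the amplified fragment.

77 bp

The forward primer matches the template at positions 84–92.
Taking the reverse complement of AAGAGCGTGTA gives TACACGCTCTT, found at positions 150–160 on the template; the primer anneals here to the top strand with its 3' end pointing upstream.
Amplicon spans positions 84–160: 77 bp.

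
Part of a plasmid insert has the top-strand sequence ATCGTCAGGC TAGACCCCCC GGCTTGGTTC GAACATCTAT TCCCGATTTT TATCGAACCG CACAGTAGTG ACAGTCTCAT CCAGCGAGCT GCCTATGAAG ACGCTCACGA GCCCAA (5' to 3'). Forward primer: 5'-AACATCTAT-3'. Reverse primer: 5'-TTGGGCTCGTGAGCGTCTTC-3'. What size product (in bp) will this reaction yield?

Scanning the template, AACATCTAT occurs at positions 32–40; this primer anneals to the bottom strand there with its 3' end pointing downstream.
The reverse primer's reverse complement is GAAGACGCTCACGAGCCCAA, which matches the template at positions 97–116.
Amplicon spans positions 32–116: 85 bp.

85 bp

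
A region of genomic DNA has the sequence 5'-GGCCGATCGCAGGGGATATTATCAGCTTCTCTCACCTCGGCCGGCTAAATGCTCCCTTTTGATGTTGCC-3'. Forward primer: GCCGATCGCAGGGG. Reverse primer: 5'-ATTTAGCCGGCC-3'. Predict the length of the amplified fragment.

49 bp

The forward primer matches the template at positions 2–15.
Reverse complement of the reverse primer: GGCCGGCTAAAT. This occurs on the top strand at positions 39–50.
The product runs from position 2 to position 50, so its length is 50 − 2 + 1 = 49 bp.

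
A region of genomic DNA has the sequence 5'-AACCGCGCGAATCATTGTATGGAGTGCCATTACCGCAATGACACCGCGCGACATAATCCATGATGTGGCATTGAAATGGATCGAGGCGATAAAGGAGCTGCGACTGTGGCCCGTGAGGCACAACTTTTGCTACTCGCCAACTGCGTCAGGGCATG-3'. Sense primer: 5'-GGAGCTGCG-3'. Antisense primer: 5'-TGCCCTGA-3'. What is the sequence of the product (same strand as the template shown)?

Scanning the template, GGAGCTGCG occurs at positions 94–102; this primer anneals to the bottom strand there with its 3' end pointing downstream.
The reverse primer's reverse complement is TCAGGGCA, which matches the template at positions 146–153.
The product is the template from position 94 through 153 (60 bp).

5'-GGAGCTGCGACTGTGGCCCGTGAGGCACAACTTTTGCTACTCGCCAACTGCGTCAGGGCA-3'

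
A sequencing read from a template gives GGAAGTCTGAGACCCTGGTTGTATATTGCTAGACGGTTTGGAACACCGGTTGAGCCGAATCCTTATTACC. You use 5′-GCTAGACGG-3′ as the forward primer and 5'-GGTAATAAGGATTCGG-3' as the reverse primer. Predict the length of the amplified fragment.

Forward primer GCTAGACGG is found on the top strand at positions 28–36.
The reverse primer's reverse complement is CCGAATCCTTATTACC, which matches the template at positions 55–70.
Product length = (reverse-primer end) − (forward-primer start) + 1 = 70 − 28 + 1 = 43 bp.

43 bp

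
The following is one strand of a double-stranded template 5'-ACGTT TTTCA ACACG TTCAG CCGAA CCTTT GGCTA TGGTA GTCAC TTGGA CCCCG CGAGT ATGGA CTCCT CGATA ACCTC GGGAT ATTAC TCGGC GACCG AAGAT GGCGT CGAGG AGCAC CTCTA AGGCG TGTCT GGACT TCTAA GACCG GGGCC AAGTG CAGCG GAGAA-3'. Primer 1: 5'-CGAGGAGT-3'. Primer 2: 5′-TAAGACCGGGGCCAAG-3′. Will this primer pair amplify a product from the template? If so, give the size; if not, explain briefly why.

Primer 1 (CGAGGAGT) has reverse complement ACTCCTCG, which matches the top strand at positions 65–72; primer 1 anneals to the top strand there with its 3' end pointing upstream toward position 65.
Primer 2 (TAAGACCGGGGCCAAG) matches the top strand directly at positions 143–158; it anneals to the bottom strand with its 3' end pointing downstream toward position 158.
The 3' ends diverge (primer 1 extends toward position 1, primer 2 toward position 170), so the primers never converge on a shared product.

No product — the primers' 3' ends point away from each other.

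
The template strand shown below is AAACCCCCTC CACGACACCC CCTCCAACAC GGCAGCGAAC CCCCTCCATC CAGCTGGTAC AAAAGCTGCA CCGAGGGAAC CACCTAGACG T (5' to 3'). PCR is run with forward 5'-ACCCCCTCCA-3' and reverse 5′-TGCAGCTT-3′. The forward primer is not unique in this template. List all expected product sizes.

68 bp, 54 bp, 32 bp

The forward primer ACCCCCTCCA matches the top strand at positions 3–12, 17–26, 39–48.
The reverse primer's reverse complement is AAGCTGCA, matching at positions 63–70.
Each forward site pairs with the reverse site to give a product ending at position 70: sizes 68, 54, 32 bp.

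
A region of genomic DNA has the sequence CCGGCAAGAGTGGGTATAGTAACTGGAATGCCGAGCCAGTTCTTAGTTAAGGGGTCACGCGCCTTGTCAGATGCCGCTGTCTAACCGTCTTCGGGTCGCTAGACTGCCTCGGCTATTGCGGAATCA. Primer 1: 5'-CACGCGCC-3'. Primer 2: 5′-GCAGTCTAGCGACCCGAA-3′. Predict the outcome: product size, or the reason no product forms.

Primer 1 (CACGCGCC) matches the top strand at positions 56–63; it acts as a forward primer.
Primer 2's reverse complement is TTCGGGTCGCTAGACTGC, matching the top strand at positions 90–107; it acts as a reverse primer.
The 3' ends face each other across positions 56–107, giving a 52 bp product.

Yes — a 52 bp product.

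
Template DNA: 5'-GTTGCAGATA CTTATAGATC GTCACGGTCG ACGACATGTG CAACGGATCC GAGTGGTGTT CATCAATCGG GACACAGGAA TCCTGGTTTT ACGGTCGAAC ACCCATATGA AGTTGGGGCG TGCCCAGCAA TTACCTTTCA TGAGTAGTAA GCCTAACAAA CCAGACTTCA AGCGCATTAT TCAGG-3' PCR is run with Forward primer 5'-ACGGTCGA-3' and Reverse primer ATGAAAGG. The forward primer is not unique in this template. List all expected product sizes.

The forward primer ACGGTCGA matches the top strand at positions 24–31, 91–98.
The reverse primer's reverse complement is CCTTTCAT, matching at positions 134–141.
Each forward site pairs with the reverse site to give a product ending at position 141: sizes 118, 51 bp.

118 bp, 51 bp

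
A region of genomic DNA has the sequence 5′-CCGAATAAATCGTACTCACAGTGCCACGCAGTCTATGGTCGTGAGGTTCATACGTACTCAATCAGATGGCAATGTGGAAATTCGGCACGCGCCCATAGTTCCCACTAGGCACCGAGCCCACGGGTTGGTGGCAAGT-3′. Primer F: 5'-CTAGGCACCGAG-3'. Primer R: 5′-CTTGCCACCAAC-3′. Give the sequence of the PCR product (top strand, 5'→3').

Forward primer CTAGGCACCGAG is found on the top strand at positions 105–116.
The reverse primer's reverse complement is GTTGGTGGCAAG, which matches the template at positions 124–135.
The product is the template from position 105 through 135 (31 bp).

5'-CTAGGCACCGAGCCCACGGGTTGGTGGCAAG-3'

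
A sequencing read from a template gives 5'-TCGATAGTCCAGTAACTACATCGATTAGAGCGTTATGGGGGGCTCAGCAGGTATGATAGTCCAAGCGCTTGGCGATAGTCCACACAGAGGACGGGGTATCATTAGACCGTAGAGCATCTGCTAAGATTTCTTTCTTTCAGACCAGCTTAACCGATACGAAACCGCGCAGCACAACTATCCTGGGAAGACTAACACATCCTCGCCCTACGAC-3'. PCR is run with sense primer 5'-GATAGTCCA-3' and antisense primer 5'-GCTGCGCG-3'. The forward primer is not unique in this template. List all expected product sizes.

168 bp, 116 bp, 97 bp

The forward primer GATAGTCCA matches the top strand at positions 3–11, 55–63, 74–82.
The reverse primer's reverse complement is CGCGCAGC, matching at positions 163–170.
Each forward site pairs with the reverse site to give a product ending at position 170: sizes 168, 116, 97 bp.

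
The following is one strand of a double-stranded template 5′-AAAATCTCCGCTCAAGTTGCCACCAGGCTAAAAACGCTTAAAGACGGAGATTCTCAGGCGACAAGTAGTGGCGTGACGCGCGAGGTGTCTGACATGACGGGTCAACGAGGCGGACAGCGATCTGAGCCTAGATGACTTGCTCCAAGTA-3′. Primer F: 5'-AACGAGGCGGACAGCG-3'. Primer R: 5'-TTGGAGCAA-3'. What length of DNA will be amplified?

Scanning the template, AACGAGGCGGACAGCG occurs at positions 104–119; this primer anneals to the bottom strand there with its 3' end pointing downstream.
The reverse primer's reverse complement is TTGCTCCAA, which matches the template at positions 137–145.
Product length = (reverse-primer end) − (forward-primer start) + 1 = 145 − 104 + 1 = 42 bp.

42 bp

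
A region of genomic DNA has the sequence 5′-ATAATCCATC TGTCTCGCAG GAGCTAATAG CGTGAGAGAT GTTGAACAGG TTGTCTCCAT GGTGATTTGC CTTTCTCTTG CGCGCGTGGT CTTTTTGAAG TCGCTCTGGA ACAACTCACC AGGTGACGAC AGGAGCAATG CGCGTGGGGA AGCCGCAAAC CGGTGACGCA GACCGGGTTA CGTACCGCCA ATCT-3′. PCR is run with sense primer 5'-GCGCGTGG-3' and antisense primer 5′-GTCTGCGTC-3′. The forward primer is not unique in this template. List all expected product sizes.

The forward primer GCGCGTGG matches the top strand at positions 82–89, 140–147.
The reverse primer's reverse complement is GACGCAGAC, matching at positions 165–173.
Each forward site pairs with the reverse site to give a product ending at position 173: sizes 92, 34 bp.

92 bp, 34 bp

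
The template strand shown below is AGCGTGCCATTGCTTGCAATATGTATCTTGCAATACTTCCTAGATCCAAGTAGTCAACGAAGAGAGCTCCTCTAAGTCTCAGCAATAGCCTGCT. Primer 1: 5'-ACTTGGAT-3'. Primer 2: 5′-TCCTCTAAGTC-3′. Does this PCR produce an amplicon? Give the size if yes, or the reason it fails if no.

Primer 1 (ACTTGGAT) has reverse complement ATCCAAGT, which matches the top strand at positions 44–51; primer 1 anneals to the top strand there with its 3' end pointing upstream toward position 44.
Primer 2 (TCCTCTAAGTC) matches the top strand directly at positions 68–78; it anneals to the bottom strand with its 3' end pointing downstream toward position 78.
The 3' ends diverge (primer 1 extends toward position 1, primer 2 toward position 94), so the primers never converge on a shared product.

No product — the primers' 3' ends point away from each other.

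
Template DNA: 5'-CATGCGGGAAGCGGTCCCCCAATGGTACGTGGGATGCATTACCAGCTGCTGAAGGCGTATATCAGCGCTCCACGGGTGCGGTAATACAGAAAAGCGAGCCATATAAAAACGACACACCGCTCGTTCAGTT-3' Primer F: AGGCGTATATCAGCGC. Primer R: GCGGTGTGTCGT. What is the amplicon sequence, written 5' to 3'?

5'-AGGCGTATATCAGCGCTCCACGGGTGCGGTAATACAGAAAAGCGAGCCATATAAAAACGACACACCGC-3'

Forward primer AGGCGTATATCAGCGC is found on the top strand at positions 53–68.
Reverse complement of the reverse primer: ACGACACACCGC. This occurs on the top strand at positions 109–120.
The product is the template from position 53 through 120 (68 bp).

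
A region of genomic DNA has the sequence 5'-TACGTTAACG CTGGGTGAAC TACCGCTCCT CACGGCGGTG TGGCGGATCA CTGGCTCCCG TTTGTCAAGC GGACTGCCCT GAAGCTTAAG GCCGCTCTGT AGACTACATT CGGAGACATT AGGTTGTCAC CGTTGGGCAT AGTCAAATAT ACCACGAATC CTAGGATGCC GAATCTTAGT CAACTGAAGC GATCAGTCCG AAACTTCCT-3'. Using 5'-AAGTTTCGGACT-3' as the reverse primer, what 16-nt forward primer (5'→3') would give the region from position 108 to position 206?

5'-ATTCGGAGACATTAGG-3'

The reverse primer's reverse complement AGTCCGAAACTT matches the template at positions 195–206; the product starts at position 108.
The forward primer is identical to the top strand over positions 108–123: ATTCGGAGACATTAGG.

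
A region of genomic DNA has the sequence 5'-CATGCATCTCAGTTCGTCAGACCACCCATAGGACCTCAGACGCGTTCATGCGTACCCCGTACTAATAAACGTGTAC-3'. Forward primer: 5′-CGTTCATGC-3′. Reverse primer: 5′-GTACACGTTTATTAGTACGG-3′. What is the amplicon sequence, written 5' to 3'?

Scanning the template, CGTTCATGC occurs at positions 43–51; this primer anneals to the bottom strand there with its 3' end pointing downstream.
Taking the reverse complement of GTACACGTTTATTAGTACGG gives CCGTACTAATAAACGTGTAC, found at positions 57–76 on the template; the primer anneals here to the top strand with its 3' end pointing upstream.
The product is the template from position 43 through 76 (34 bp).

5'-CGTTCATGCGTACCCCGTACTAATAAACGTGTAC-3'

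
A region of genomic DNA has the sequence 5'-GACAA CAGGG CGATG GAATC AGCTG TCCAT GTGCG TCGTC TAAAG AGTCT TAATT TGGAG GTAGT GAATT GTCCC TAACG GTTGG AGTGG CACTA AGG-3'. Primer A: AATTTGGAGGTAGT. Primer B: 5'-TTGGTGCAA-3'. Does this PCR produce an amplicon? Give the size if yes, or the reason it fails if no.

Primer B (TTGGTGCAA) does not match the top strand, and its reverse complement TTGCACCAA does not match either.
With no annealing site for primer B, no amplification occurs.

No product — primer B has no binding site in the template.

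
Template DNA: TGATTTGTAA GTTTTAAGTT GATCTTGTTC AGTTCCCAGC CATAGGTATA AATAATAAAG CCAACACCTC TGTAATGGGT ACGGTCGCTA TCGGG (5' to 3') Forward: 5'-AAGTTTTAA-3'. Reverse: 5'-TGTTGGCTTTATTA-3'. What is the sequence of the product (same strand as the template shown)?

Forward primer AAGTTTTAA is found on the top strand at positions 9–17.
The reverse primer's reverse complement is TAATAAAGCCAACA, which matches the template at positions 53–66.
The product is the template from position 9 through 66 (58 bp).

5'-AAGTTTTAAGTTGATCTTGTTCAGTTCCCAGCCATAGGTATAAATAATAAAGCCAACA-3'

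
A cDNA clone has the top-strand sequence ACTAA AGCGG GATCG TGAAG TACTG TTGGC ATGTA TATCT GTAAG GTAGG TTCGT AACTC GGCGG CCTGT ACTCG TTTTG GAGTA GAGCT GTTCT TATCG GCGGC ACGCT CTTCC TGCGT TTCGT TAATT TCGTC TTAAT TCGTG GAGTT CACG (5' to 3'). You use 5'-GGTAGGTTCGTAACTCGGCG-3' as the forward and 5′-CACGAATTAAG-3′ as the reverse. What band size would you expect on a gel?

101 bp

Scanning the template, GGTAGGTTCGTAACTCGGCG occurs at positions 45–64; this primer anneals to the bottom strand there with its 3' end pointing downstream.
Taking the reverse complement of CACGAATTAAG gives CTTAATTCGTG, found at positions 135–145 on the template; the primer anneals here to the top strand with its 3' end pointing upstream.
The product runs from position 45 to position 145, so its length is 145 − 45 + 1 = 101 bp.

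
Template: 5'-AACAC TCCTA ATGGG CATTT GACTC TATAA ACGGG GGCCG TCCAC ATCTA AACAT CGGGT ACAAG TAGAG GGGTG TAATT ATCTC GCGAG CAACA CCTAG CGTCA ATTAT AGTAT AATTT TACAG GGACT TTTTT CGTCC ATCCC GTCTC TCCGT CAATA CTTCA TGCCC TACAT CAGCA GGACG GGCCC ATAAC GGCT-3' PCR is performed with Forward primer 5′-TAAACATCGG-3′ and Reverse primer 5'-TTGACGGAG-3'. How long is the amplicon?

Forward primer TAAACATCGG is found on the top strand at positions 49–58.
Taking the reverse complement of TTGACGGAG gives CTCCGTCAA, found at positions 150–158 on the template; the primer anneals here to the top strand with its 3' end pointing upstream.
Amplicon spans positions 49–158: 110 bp.

110 bp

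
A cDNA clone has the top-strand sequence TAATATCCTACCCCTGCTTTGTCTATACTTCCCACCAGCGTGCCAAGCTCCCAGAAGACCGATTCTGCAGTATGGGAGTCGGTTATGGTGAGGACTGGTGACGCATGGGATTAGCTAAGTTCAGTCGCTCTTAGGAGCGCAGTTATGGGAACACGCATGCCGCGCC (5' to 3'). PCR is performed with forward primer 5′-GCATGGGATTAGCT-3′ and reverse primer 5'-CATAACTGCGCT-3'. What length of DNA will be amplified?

45 bp

Scanning the template, GCATGGGATTAGCT occurs at positions 103–116; this primer anneals to the bottom strand there with its 3' end pointing downstream.
The reverse primer's reverse complement is AGCGCAGTTATG, which matches the template at positions 136–147.
Product length = (reverse-primer end) − (forward-primer start) + 1 = 147 − 103 + 1 = 45 bp.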